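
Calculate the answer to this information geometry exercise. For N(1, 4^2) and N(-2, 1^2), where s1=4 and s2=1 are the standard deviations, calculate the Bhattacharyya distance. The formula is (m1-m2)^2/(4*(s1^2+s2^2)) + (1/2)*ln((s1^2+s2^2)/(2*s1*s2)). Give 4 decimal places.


Bhattacharyya distance between two Gaussians:
DB = (m1-m2)^2/(4*(s1^2+s2^2)) + (1/2)*ln((s1^2+s2^2)/(2*s1*s2)).
(m1-m2)^2 = (3)^2 = 9.
s1^2+s2^2 = 16 + 1 = 17.
term1 = 9/68 = 0.132353.
term2 = 0.5*ln(17/8.0) = 0.376886.
DB = 0.132353 + 0.376886 = 0.5092

0.5092


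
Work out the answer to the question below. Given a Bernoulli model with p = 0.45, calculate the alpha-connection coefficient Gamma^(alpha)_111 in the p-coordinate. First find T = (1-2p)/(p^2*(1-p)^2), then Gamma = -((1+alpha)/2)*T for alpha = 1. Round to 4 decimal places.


Skewness (Amari-Chentsov) tensor: T = (1-2p)/(p^2*(1-p)^2).
p = 0.45, 1-2p = 0.1, p^2 = 0.2025, (1-p)^2 = 0.3025.
T = 0.1/(0.2025 * 0.3025) = 1.632486.
In the p-coordinate, Gamma^(alpha) = Gamma^(0) - (alpha/2)*T with Gamma^(0) = (1/2)*g'(p) = -T/2,
so Gamma^(alpha) = -((1+alpha)/2)*T.
alpha = 1, -(1+alpha)/2 = -1.0.
Gamma = -1.0 * 1.632486 = -1.6325

-1.6325


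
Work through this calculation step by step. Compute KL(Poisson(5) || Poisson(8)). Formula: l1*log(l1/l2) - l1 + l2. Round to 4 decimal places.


KL divergence for Poisson:
KL = l1*log(l1/l2) - l1 + l2.
l1 = 5, l2 = 8.
log(5/8) = -0.470004.
l1*log(l1/l2) = 5 * -0.470004 = -2.350018.
KL = -2.350018 - 5 + 8 = 0.6500

0.6500


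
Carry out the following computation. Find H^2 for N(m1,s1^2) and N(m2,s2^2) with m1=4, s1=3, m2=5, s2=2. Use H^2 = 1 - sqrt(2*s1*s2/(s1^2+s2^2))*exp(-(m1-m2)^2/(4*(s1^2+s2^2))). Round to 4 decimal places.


Squared Hellinger distance for Gaussians:
H^2 = 1 - sqrt(2*s1*s2/(s1^2+s2^2)) * exp(-(m1-m2)^2/(4*(s1^2+s2^2))).
s1^2 = 9, s2^2 = 4, s1^2+s2^2 = 13.
sqrt(2*3*2/(13)) = 0.960769.
(m1-m2)^2 = (-1)^2 = 1.
exp(-1/(4*13)) = exp(-0.019231) = 0.980953.
H^2 = 1 - 0.960769*0.980953 = 0.0575

0.0575


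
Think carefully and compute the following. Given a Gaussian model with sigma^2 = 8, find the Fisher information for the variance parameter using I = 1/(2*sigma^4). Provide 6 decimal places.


Fisher information for variance: I(sigma^2) = 1/(2*sigma^4).
sigma^2 = 8, so sigma^4 = 64.
I = 1/(2*64) = 1/128 = 0.007813

0.007813


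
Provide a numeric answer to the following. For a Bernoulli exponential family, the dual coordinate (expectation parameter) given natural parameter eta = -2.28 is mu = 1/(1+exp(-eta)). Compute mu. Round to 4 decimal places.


Dual coordinate (expectation parameter) for Bernoulli:
mu = 1/(1+exp(-eta)).
eta = -2.28.
exp(-eta) = exp(2.28) = 9.77668.
mu = 1/(1+9.77668) = 0.0928

0.0928


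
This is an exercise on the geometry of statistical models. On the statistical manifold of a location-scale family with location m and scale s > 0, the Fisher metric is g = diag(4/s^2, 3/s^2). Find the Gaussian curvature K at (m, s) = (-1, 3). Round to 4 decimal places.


The metric has the form g = (A dm^2 + B ds^2)/s^2 with A = 4, B = 3.
Substitute u = sqrt(A/B)*m: g = B*(du^2 + ds^2)/s^2, i.e. B times the
Poincare upper half-plane metric, which has constant Gaussian curvature -1.
Scaling a 2D metric by a constant c divides the Gaussian curvature by c,
so K = -1/B = -1/(3) = -0.3333 everywhere (the point (m, s) = (-1, 3) is irrelevant:
the curvature is constant).
The requested Gaussian curvature is K = -0.3333.

-0.3333


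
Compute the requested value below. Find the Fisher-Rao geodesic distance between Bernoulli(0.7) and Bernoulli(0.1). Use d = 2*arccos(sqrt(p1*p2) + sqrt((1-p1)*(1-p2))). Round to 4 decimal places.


Geodesic distance on Bernoulli manifold:
d(p1,p2) = 2*arccos(sqrt(p1*p2) + sqrt((1-p1)*(1-p2))).
sqrt(p1*p2) = sqrt(0.7*0.1) = 0.264575.
sqrt((1-p1)*(1-p2)) = sqrt(0.3*0.9) = 0.519615.
arg = 0.264575 + 0.519615 = 0.78419.
d = 2*arccos(0.78419) = 1.3388

1.3388


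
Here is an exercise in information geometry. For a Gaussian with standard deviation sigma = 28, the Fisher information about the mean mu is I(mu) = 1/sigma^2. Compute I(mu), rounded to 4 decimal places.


The Fisher information for the mean of a normal distribution is I(mu) = 1/sigma^2.
sigma = 28, so sigma^2 = 784.
I(mu) = 1/784 = 0.0013

0.0013


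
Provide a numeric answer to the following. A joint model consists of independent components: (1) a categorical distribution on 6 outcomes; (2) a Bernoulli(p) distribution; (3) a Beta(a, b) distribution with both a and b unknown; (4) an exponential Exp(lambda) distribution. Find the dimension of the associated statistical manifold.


The dimension of a statistical manifold equals the number of free
(independent) real parameters of the model. For a product of independent
blocks the parameter counts add.
- categorical on 6 outcomes (probabilities sum to 1): 6-1 = 5.
- Bernoulli (p): 1.
- Beta (a, b): 2.
- exponential (lambda): 1.
Total = 5 + 1 + 2 + 1 = 9.
Dimension = 9

9


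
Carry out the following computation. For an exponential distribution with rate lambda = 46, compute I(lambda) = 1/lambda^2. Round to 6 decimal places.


Fisher information for exponential: I(lambda) = 1/lambda^2.
lambda = 46, lambda^2 = 2116.
I = 1/2116 = 0.000473

0.000473


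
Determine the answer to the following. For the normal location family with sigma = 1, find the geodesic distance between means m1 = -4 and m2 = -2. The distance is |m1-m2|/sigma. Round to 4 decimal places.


On the fixed-variance normal subfamily, geodesic distance = |m1-m2|/sigma.
|-4 - -2| = 2.
sigma = 1.
d = 2/1 = 2.0000

2.0000


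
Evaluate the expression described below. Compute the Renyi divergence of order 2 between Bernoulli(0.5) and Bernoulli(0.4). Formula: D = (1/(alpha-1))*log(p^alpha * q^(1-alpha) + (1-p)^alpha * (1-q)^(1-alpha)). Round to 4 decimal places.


Renyi divergence of order alpha between Bernoulli distributions:
D = (1/(alpha-1))*log(p^alpha * q^(1-alpha) + (1-p)^alpha * (1-q)^(1-alpha)).
alpha = 2, p = 0.5, q = 0.4.
p^alpha * q^(1-alpha) = 0.5^2 * 0.4^-1 = 0.625.
(1-p)^alpha * (1-q)^(1-alpha) = 0.5^2 * 0.6^-1 = 0.416667.
sum = 0.625 + 0.416667 = 1.041667.
D = (1/1)*log(1.041667) = 0.0408

0.0408


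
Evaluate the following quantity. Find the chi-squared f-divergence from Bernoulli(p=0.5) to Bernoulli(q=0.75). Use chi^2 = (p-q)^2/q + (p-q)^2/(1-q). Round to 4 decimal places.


Chi-squared divergence between Bernoulli distributions:
chi^2 = (p-q)^2/q + (p-q)^2/(1-q).
p = 0.5, q = 0.75, p-q = -0.25.
(p-q)^2 = 0.0625.
term1 = 0.0625/0.75 = 0.083333.
term2 = 0.0625/0.25 = 0.25.
chi^2 = 0.083333 + 0.25 = 0.3333

0.3333


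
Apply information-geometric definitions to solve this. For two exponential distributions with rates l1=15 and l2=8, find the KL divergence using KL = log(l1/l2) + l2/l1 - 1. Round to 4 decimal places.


KL divergence for exponential family:
KL = log(l1/l2) + l2/l1 - 1.
log(15/8) = 0.628609.
8/15 = 0.533333.
KL = 0.628609 + 0.533333 - 1 = 0.1619

0.1619


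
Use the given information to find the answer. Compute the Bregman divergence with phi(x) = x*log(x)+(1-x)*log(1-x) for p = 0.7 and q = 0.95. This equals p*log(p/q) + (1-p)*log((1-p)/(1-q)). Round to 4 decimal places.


Bregman divergence with negative entropy generator:
D = p*log(p/q) + (1-p)*log((1-p)/(1-q)).
p = 0.7, q = 0.95.
p*log(p/q) = 0.7*log(0.7/0.95) = -0.213767.
(1-p)*log((1-p)/(1-q)) = 0.3*log(0.3/0.05) = 0.537528.
D = -0.213767 + 0.537528 = 0.3238

0.3238


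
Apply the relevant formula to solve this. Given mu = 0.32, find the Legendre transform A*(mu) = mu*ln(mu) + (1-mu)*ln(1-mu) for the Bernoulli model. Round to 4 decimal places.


Legendre transform for Bernoulli:
A*(mu) = mu*log(mu) + (1-mu)*log(1-mu).
mu = 0.32, 1-mu = 0.68.
mu*log(mu) = 0.32*log(0.32) = -0.364619.
(1-mu)*log(1-mu) = 0.68*log(0.68) = -0.26225.
A* = -0.364619 + -0.26225 = -0.6269

-0.6269


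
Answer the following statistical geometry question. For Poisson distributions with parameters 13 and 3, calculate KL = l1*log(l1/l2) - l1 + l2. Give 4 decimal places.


KL divergence for Poisson:
KL = l1*log(l1/l2) - l1 + l2.
l1 = 13, l2 = 3.
log(13/3) = 1.466337.
l1*log(l1/l2) = 13 * 1.466337 = 19.062382.
KL = 19.062382 - 13 + 3 = 9.0624

9.0624


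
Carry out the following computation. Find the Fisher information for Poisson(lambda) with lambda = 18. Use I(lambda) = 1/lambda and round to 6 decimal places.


Fisher information for Poisson: I(lambda) = 1/lambda.
lambda = 18.
I(lambda) = 1/18 = 0.055556

0.055556


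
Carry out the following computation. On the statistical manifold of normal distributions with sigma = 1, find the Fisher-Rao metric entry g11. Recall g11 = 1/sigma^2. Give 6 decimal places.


For the 2-parameter normal family, the Fisher metric has:
  g11 = 1/sigma^2, g22 = 2/sigma^2.
sigma = 1, sigma^2 = 1.
g11 = 1.000000

1.000000


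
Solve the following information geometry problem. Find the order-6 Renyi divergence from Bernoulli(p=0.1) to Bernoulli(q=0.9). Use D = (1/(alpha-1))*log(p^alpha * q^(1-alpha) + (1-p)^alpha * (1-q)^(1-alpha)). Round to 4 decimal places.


Renyi divergence of order alpha between Bernoulli distributions:
D = (1/(alpha-1))*log(p^alpha * q^(1-alpha) + (1-p)^alpha * (1-q)^(1-alpha)).
alpha = 6, p = 0.1, q = 0.9.
p^alpha * q^(1-alpha) = 0.1^6 * 0.9^-5 = 2e-06.
(1-p)^alpha * (1-q)^(1-alpha) = 0.9^6 * 0.1^-5 = 53144.1.
sum = 2e-06 + 53144.1 = 53144.100002.
D = (1/5)*log(53144.100002) = 2.1762

2.1762


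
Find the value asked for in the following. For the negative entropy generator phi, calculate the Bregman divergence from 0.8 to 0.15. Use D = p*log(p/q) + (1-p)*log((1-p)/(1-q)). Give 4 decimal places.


Bregman divergence with negative entropy generator:
D = p*log(p/q) + (1-p)*log((1-p)/(1-q)).
p = 0.8, q = 0.15.
p*log(p/q) = 0.8*log(0.8/0.15) = 1.339181.
(1-p)*log((1-p)/(1-q)) = 0.2*log(0.2/0.85) = -0.289384.
D = 1.339181 + -0.289384 = 1.0498

1.0498


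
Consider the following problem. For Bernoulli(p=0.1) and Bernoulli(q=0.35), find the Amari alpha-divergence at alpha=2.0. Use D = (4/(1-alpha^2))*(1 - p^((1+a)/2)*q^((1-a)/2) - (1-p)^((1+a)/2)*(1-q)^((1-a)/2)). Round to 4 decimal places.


Amari alpha-divergence:
D = (4/(1-alpha^2))*(1 - p^((1+a)/2)*q^((1-a)/2) - (1-p)^((1+a)/2)*(1-q)^((1-a)/2)).
alpha = 2.0, p = 0.1, q = 0.35.
e1 = (1+alpha)/2 = 1.5, e2 = (1-alpha)/2 = -0.5.
t1 = p^e1 * q^e2 = 0.1^1.5 * 0.35^-0.5 = 0.053452.
t2 = (1-p)^e1 * (1-q)^e2 = 0.9^1.5 * 0.65^-0.5 = 1.059027.
4/(1-alpha^2) = -1.333333.
D = -1.333333*(1 - 0.053452 - 1.059027) = 0.1500

0.1500


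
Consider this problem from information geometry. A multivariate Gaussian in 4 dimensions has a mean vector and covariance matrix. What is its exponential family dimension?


Exponential family dimension calculation:
For 4-dim MVN: mean has 4 params, covariance has 4*5/2 = 10 unique entries.
Total dim = 4 + 10 = 14.

14


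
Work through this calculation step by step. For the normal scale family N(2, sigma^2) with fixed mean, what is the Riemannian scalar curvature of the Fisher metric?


This family has a single free parameter, so its statistical manifold
is 1-dimensional. The Riemann curvature tensor of any 1-dimensional
Riemannian manifold vanishes identically, so R = 0.

0


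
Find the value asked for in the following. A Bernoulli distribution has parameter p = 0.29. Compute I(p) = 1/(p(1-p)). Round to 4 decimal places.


For Bernoulli(p), Fisher information is I(p) = 1/(p*(1-p)).
p = 0.29, 1-p = 0.71.
p*(1-p) = 0.2059.
I(p) = 1/0.2059 = 4.8567

4.8567


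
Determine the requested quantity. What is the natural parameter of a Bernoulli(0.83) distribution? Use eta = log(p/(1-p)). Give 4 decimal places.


Natural parameter for Bernoulli: eta = log(p/(1-p)).
p = 0.83, 1-p = 0.17.
p/(1-p) = 4.882353.
eta = log(4.882353) = 1.5856

1.5856


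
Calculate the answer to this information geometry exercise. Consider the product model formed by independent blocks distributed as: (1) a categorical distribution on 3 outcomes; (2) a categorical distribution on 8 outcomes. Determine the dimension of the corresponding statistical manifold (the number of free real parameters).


The dimension of a statistical manifold equals the number of free
(independent) real parameters of the model. For a product of independent
blocks the parameter counts add.
- categorical on 3 outcomes (probabilities sum to 1): 3-1 = 2.
- categorical on 8 outcomes (probabilities sum to 1): 8-1 = 7.
Total = 2 + 7 = 9.
Dimension = 9

9


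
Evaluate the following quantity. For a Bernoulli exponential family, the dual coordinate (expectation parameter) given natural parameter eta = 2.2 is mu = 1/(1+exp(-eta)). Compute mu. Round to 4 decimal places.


Dual coordinate (expectation parameter) for Bernoulli:
mu = 1/(1+exp(-eta)).
eta = 2.2.
exp(-eta) = exp(-2.2) = 0.110803.
mu = 1/(1+0.110803) = 0.9002

0.9002


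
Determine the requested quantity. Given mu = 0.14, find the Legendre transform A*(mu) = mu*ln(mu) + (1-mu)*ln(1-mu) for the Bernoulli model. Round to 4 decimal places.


Legendre transform for Bernoulli:
A*(mu) = mu*log(mu) + (1-mu)*log(1-mu).
mu = 0.14, 1-mu = 0.86.
mu*log(mu) = 0.14*log(0.14) = -0.275256.
(1-mu)*log(1-mu) = 0.86*log(0.86) = -0.129708.
A* = -0.275256 + -0.129708 = -0.4050

-0.4050


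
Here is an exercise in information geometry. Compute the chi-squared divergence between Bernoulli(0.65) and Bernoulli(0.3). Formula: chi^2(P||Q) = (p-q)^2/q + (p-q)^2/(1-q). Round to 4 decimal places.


Chi-squared divergence between Bernoulli distributions:
chi^2 = (p-q)^2/q + (p-q)^2/(1-q).
p = 0.65, q = 0.3, p-q = 0.35.
(p-q)^2 = 0.1225.
term1 = 0.1225/0.3 = 0.408333.
term2 = 0.1225/0.7 = 0.175.
chi^2 = 0.408333 + 0.175 = 0.5833

0.5833


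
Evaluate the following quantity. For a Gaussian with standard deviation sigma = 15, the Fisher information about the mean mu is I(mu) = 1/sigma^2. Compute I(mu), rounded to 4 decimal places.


The Fisher information for the mean of a normal distribution is I(mu) = 1/sigma^2.
sigma = 15, so sigma^2 = 225.
I(mu) = 1/225 = 0.0044

0.0044


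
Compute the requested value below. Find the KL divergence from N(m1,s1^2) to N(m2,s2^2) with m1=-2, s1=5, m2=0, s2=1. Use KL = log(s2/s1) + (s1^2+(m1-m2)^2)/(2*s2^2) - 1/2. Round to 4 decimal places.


KL divergence between normal distributions:
KL = log(s2/s1) + (s1^2 + (m1-m2)^2)/(2*s2^2) - 1/2.
log(1/5) = -1.609438.
(5^2 + (-2-0)^2)/(2*1^2) = (25 + 4)/2 = 14.5.
KL = -1.609438 + 14.5 - 0.5 = 12.3906

12.3906


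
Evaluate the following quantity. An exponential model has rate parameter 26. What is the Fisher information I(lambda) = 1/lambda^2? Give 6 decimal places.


Fisher information for exponential: I(lambda) = 1/lambda^2.
lambda = 26, lambda^2 = 676.
I = 1/676 = 0.001479

0.001479


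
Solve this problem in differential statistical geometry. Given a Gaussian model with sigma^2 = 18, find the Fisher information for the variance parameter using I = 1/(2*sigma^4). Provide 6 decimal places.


Fisher information for variance: I(sigma^2) = 1/(2*sigma^4).
sigma^2 = 18, so sigma^4 = 324.
I = 1/(2*324) = 1/648 = 0.001543

0.001543


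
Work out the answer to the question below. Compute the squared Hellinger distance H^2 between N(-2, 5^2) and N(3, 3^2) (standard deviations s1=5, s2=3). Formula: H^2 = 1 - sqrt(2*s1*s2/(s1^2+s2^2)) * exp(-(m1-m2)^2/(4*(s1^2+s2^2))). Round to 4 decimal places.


Squared Hellinger distance for Gaussians:
H^2 = 1 - sqrt(2*s1*s2/(s1^2+s2^2)) * exp(-(m1-m2)^2/(4*(s1^2+s2^2))).
s1^2 = 25, s2^2 = 9, s1^2+s2^2 = 34.
sqrt(2*5*3/(34)) = 0.939336.
(m1-m2)^2 = (-5)^2 = 25.
exp(-25/(4*34)) = exp(-0.183824) = 0.832083.
H^2 = 1 - 0.939336*0.832083 = 0.2184

0.2184


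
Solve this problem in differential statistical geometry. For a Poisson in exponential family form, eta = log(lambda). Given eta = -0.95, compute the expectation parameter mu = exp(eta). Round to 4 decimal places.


Expectation parameter for Poisson exponential family:
mu = exp(eta).
eta = -0.95.
mu = exp(-0.95) = 0.3867

0.3867


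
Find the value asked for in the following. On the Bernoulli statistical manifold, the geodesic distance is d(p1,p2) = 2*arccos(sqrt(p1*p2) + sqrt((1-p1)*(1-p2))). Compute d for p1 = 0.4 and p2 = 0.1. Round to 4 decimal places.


Geodesic distance on Bernoulli manifold:
d(p1,p2) = 2*arccos(sqrt(p1*p2) + sqrt((1-p1)*(1-p2))).
sqrt(p1*p2) = sqrt(0.4*0.1) = 0.2.
sqrt((1-p1)*(1-p2)) = sqrt(0.6*0.9) = 0.734847.
arg = 0.2 + 0.734847 = 0.934847.
d = 2*arccos(0.934847) = 0.7259

0.7259


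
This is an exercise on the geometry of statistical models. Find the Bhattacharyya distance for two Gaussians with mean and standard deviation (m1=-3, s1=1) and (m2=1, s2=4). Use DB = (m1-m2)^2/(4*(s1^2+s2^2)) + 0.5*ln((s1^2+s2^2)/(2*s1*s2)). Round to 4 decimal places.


Bhattacharyya distance between two Gaussians:
DB = (m1-m2)^2/(4*(s1^2+s2^2)) + (1/2)*ln((s1^2+s2^2)/(2*s1*s2)).
(m1-m2)^2 = (-4)^2 = 16.
s1^2+s2^2 = 1 + 16 = 17.
term1 = 16/68 = 0.235294.
term2 = 0.5*ln(17/8.0) = 0.376886.
DB = 0.235294 + 0.376886 = 0.6122

0.6122


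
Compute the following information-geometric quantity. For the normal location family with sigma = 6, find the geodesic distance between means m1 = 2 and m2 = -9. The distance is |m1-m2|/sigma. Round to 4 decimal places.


On the fixed-variance normal subfamily, geodesic distance = |m1-m2|/sigma.
|2 - -9| = 11.
sigma = 6.
d = 11/6 = 1.8333

1.8333


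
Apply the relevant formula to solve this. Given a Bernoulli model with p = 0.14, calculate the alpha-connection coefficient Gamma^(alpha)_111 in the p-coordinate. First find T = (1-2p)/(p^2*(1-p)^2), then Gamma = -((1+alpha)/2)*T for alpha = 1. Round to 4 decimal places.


Skewness (Amari-Chentsov) tensor: T = (1-2p)/(p^2*(1-p)^2).
p = 0.14, 1-2p = 0.72, p^2 = 0.0196, (1-p)^2 = 0.7396.
T = 0.72/(0.0196 * 0.7396) = 49.668326.
In the p-coordinate, Gamma^(alpha) = Gamma^(0) - (alpha/2)*T with Gamma^(0) = (1/2)*g'(p) = -T/2,
so Gamma^(alpha) = -((1+alpha)/2)*T.
alpha = 1, -(1+alpha)/2 = -1.0.
Gamma = -1.0 * 49.668326 = -49.6683

-49.6683


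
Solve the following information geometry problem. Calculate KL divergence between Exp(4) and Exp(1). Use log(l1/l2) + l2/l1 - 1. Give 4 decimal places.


KL divergence for exponential family:
KL = log(l1/l2) + l2/l1 - 1.
log(4/1) = 1.386294.
1/4 = 0.25.
KL = 1.386294 + 0.25 - 1 = 0.6363

0.6363


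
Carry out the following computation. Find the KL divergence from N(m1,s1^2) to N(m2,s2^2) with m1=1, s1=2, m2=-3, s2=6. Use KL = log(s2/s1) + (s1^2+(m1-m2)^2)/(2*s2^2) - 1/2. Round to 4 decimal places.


KL divergence between normal distributions:
KL = log(s2/s1) + (s1^2 + (m1-m2)^2)/(2*s2^2) - 1/2.
log(6/2) = 1.098612.
(2^2 + (1--3)^2)/(2*6^2) = (4 + 16)/72 = 0.277778.
KL = 1.098612 + 0.277778 - 0.5 = 0.8764

0.8764


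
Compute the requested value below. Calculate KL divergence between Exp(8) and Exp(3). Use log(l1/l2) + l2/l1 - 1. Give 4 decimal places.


KL divergence for exponential family:
KL = log(l1/l2) + l2/l1 - 1.
log(8/3) = 0.980829.
3/8 = 0.375.
KL = 0.980829 + 0.375 - 1 = 0.3558

0.3558


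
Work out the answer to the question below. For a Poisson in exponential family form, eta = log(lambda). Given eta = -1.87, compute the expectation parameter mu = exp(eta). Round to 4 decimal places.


Expectation parameter for Poisson exponential family:
mu = exp(eta).
eta = -1.87.
mu = exp(-1.87) = 0.1541

0.1541


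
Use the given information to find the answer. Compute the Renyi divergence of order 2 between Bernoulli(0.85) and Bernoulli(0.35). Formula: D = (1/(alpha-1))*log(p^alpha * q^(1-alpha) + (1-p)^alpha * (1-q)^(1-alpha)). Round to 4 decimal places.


Renyi divergence of order alpha between Bernoulli distributions:
D = (1/(alpha-1))*log(p^alpha * q^(1-alpha) + (1-p)^alpha * (1-q)^(1-alpha)).
alpha = 2, p = 0.85, q = 0.35.
p^alpha * q^(1-alpha) = 0.85^2 * 0.35^-1 = 2.064286.
(1-p)^alpha * (1-q)^(1-alpha) = 0.15^2 * 0.65^-1 = 0.034615.
sum = 2.064286 + 0.034615 = 2.098901.
D = (1/1)*log(2.098901) = 0.7414

0.7414


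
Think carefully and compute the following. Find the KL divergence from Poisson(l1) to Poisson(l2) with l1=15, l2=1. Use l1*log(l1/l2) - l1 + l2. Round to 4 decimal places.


KL divergence for Poisson:
KL = l1*log(l1/l2) - l1 + l2.
l1 = 15, l2 = 1.
log(15/1) = 2.70805.
l1*log(l1/l2) = 15 * 2.70805 = 40.620753.
KL = 40.620753 - 15 + 1 = 26.6208

26.6208


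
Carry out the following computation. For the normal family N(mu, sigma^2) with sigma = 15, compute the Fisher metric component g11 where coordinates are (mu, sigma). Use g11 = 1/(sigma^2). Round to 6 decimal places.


For the 2-parameter normal family, the Fisher metric has:
  g11 = 1/sigma^2, g22 = 2/sigma^2.
sigma = 15, sigma^2 = 225.
g11 = 0.004444

0.004444


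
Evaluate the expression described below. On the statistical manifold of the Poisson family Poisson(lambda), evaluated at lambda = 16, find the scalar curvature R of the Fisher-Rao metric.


This family has a single free parameter, so its statistical manifold
is 1-dimensional. The Riemann curvature tensor of any 1-dimensional
Riemannian manifold vanishes identically, so R = 0.

0


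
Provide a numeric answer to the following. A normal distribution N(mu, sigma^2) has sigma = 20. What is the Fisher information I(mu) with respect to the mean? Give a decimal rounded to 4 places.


The Fisher information for the mean of a normal distribution is I(mu) = 1/sigma^2.
sigma = 20, so sigma^2 = 400.
I(mu) = 1/400 = 0.0025

0.0025


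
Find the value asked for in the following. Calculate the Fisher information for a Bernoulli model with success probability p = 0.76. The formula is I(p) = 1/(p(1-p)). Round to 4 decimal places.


For Bernoulli(p), Fisher information is I(p) = 1/(p*(1-p)).
p = 0.76, 1-p = 0.24.
p*(1-p) = 0.1824.
I(p) = 1/0.1824 = 5.4825

5.4825


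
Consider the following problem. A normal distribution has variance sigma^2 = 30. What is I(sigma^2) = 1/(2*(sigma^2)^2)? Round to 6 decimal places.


Fisher information for variance: I(sigma^2) = 1/(2*sigma^4).
sigma^2 = 30, so sigma^4 = 900.
I = 1/(2*900) = 1/1800 = 0.000556

0.000556


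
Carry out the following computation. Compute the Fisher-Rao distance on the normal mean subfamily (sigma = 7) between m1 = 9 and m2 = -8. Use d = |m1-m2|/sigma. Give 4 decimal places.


On the fixed-variance normal subfamily, geodesic distance = |m1-m2|/sigma.
|9 - -8| = 17.
sigma = 7.
d = 17/7 = 2.4286

2.4286


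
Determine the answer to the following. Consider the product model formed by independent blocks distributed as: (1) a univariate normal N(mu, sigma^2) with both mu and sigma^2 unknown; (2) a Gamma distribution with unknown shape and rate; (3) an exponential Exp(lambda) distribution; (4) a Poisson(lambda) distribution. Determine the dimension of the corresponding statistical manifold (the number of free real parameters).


The dimension of a statistical manifold equals the number of free
(independent) real parameters of the model. For a product of independent
blocks the parameter counts add.
- normal (mu, sigma^2): 2.
- Gamma (shape, rate): 2.
- exponential (lambda): 1.
- Poisson (lambda): 1.
Total = 2 + 2 + 1 + 1 = 6.
Dimension = 6

6


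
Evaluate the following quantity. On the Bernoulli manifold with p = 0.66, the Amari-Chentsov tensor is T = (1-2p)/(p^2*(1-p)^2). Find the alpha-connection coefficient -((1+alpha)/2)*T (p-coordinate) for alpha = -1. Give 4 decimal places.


Skewness (Amari-Chentsov) tensor: T = (1-2p)/(p^2*(1-p)^2).
p = 0.66, 1-2p = -0.32, p^2 = 0.4356, (1-p)^2 = 0.1156.
T = -0.32/(0.4356 * 0.1156) = -6.354835.
In the p-coordinate, Gamma^(alpha) = Gamma^(0) - (alpha/2)*T with Gamma^(0) = (1/2)*g'(p) = -T/2,
so Gamma^(alpha) = -((1+alpha)/2)*T.
alpha = -1, -(1+alpha)/2 = 0.0.
Gamma = 0.0 * -6.354835 = 0.0000

0.0000


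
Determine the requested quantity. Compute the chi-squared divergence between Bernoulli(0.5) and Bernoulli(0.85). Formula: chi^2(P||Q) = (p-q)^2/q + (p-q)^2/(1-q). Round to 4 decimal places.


Chi-squared divergence between Bernoulli distributions:
chi^2 = (p-q)^2/q + (p-q)^2/(1-q).
p = 0.5, q = 0.85, p-q = -0.35.
(p-q)^2 = 0.1225.
term1 = 0.1225/0.85 = 0.144118.
term2 = 0.1225/0.15 = 0.816667.
chi^2 = 0.144118 + 0.816667 = 0.9608

0.9608


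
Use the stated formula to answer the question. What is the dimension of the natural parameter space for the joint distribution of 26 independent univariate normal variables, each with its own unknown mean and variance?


Exponential family dimension calculation:
Each univariate normal has two natural parameters (mu/sigma^2 and -1/(2 sigma^2)).
With 26 independent components, dim = 2 * 26 = 52.

52


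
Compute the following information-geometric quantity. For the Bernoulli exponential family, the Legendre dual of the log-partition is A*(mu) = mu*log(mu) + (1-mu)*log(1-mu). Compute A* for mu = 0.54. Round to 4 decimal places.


Legendre transform for Bernoulli:
A*(mu) = mu*log(mu) + (1-mu)*log(1-mu).
mu = 0.54, 1-mu = 0.46.
mu*log(mu) = 0.54*log(0.54) = -0.332741.
(1-mu)*log(1-mu) = 0.46*log(0.46) = -0.357203.
A* = -0.332741 + -0.357203 = -0.6899

-0.6899


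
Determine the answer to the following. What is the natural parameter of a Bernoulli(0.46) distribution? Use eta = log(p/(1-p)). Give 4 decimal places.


Natural parameter for Bernoulli: eta = log(p/(1-p)).
p = 0.46, 1-p = 0.54.
p/(1-p) = 0.851852.
eta = log(0.851852) = -0.1603

-0.1603


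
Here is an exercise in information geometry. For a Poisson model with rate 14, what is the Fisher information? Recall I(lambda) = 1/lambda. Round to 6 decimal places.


Fisher information for Poisson: I(lambda) = 1/lambda.
lambda = 14.
I(lambda) = 1/14 = 0.071429

0.071429


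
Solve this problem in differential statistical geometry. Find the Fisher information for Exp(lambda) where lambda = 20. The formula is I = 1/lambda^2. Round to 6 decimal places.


Fisher information for exponential: I(lambda) = 1/lambda^2.
lambda = 20, lambda^2 = 400.
I = 1/400 = 0.002500

0.002500


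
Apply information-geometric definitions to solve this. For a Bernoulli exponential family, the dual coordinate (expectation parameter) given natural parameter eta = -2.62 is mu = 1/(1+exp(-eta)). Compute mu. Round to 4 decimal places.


Dual coordinate (expectation parameter) for Bernoulli:
mu = 1/(1+exp(-eta)).
eta = -2.62.
exp(-eta) = exp(2.62) = 13.735724.
mu = 1/(1+13.735724) = 0.0679

0.0679


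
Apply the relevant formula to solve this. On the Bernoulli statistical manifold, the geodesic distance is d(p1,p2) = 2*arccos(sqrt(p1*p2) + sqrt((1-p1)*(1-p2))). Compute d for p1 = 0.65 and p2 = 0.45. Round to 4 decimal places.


Geodesic distance on Bernoulli manifold:
d(p1,p2) = 2*arccos(sqrt(p1*p2) + sqrt((1-p1)*(1-p2))).
sqrt(p1*p2) = sqrt(0.65*0.45) = 0.540833.
sqrt((1-p1)*(1-p2)) = sqrt(0.35*0.55) = 0.438748.
arg = 0.540833 + 0.438748 = 0.979581.
d = 2*arccos(0.979581) = 0.4049

0.4049


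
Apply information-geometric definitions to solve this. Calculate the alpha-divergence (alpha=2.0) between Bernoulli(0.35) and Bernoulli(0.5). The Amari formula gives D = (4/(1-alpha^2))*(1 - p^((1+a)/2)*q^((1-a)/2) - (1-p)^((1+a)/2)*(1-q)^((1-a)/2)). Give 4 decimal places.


Amari alpha-divergence:
D = (4/(1-alpha^2))*(1 - p^((1+a)/2)*q^((1-a)/2) - (1-p)^((1+a)/2)*(1-q)^((1-a)/2)).
alpha = 2.0, p = 0.35, q = 0.5.
e1 = (1+alpha)/2 = 1.5, e2 = (1-alpha)/2 = -0.5.
t1 = p^e1 * q^e2 = 0.35^1.5 * 0.5^-0.5 = 0.292831.
t2 = (1-p)^e1 * (1-q)^e2 = 0.65^1.5 * 0.5^-0.5 = 0.741114.
4/(1-alpha^2) = -1.333333.
D = -1.333333*(1 - 0.292831 - 0.741114) = 0.0453

0.0453


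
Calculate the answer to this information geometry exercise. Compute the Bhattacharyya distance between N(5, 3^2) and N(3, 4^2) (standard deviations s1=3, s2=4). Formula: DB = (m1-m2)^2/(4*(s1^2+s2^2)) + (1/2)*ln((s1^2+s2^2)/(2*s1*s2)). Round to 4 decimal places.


Bhattacharyya distance between two Gaussians:
DB = (m1-m2)^2/(4*(s1^2+s2^2)) + (1/2)*ln((s1^2+s2^2)/(2*s1*s2)).
(m1-m2)^2 = (2)^2 = 4.
s1^2+s2^2 = 9 + 16 = 25.
term1 = 4/100 = 0.04.
term2 = 0.5*ln(25/24.0) = 0.020411.
DB = 0.04 + 0.020411 = 0.0604

0.0604


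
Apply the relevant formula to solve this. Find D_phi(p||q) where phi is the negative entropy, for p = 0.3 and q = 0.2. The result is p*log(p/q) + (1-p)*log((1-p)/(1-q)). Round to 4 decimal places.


Bregman divergence with negative entropy generator:
D = p*log(p/q) + (1-p)*log((1-p)/(1-q)).
p = 0.3, q = 0.2.
p*log(p/q) = 0.3*log(0.3/0.2) = 0.12164.
(1-p)*log((1-p)/(1-q)) = 0.7*log(0.7/0.8) = -0.093472.
D = 0.12164 + -0.093472 = 0.0282

0.0282


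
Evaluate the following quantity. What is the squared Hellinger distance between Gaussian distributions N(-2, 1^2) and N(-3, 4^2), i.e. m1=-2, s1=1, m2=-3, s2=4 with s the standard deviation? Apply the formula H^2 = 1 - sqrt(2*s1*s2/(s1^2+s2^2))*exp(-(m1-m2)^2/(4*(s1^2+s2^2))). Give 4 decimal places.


Squared Hellinger distance for Gaussians:
H^2 = 1 - sqrt(2*s1*s2/(s1^2+s2^2)) * exp(-(m1-m2)^2/(4*(s1^2+s2^2))).
s1^2 = 1, s2^2 = 16, s1^2+s2^2 = 17.
sqrt(2*1*4/(17)) = 0.685994.
(m1-m2)^2 = (1)^2 = 1.
exp(-1/(4*17)) = exp(-0.014706) = 0.985402.
H^2 = 1 - 0.685994*0.985402 = 0.3240

0.3240


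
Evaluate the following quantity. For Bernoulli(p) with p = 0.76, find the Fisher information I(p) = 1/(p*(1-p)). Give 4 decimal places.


For Bernoulli(p), Fisher information is I(p) = 1/(p*(1-p)).
p = 0.76, 1-p = 0.24.
p*(1-p) = 0.1824.
I(p) = 1/0.1824 = 5.4825

5.4825


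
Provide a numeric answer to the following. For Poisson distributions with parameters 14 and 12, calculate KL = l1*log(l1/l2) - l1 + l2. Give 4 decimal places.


KL divergence for Poisson:
KL = l1*log(l1/l2) - l1 + l2.
l1 = 14, l2 = 12.
log(14/12) = 0.154151.
l1*log(l1/l2) = 14 * 0.154151 = 2.15811.
KL = 2.15811 - 14 + 12 = 0.1581

0.1581


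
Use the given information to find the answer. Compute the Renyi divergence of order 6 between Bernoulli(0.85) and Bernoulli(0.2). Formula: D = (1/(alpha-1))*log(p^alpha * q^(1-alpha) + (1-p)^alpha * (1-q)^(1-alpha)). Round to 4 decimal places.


Renyi divergence of order alpha between Bernoulli distributions:
D = (1/(alpha-1))*log(p^alpha * q^(1-alpha) + (1-p)^alpha * (1-q)^(1-alpha)).
alpha = 6, p = 0.85, q = 0.2.
p^alpha * q^(1-alpha) = 0.85^6 * 0.2^-5 = 1178.592236.
(1-p)^alpha * (1-q)^(1-alpha) = 0.15^6 * 0.8^-5 = 3.5e-05.
sum = 1178.592236 + 3.5e-05 = 1178.592271.
D = (1/5)*log(1178.592271) = 1.4144

1.4144


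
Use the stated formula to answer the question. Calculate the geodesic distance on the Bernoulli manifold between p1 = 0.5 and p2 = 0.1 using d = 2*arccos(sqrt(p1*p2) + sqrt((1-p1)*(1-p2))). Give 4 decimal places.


Geodesic distance on Bernoulli manifold:
d(p1,p2) = 2*arccos(sqrt(p1*p2) + sqrt((1-p1)*(1-p2))).
sqrt(p1*p2) = sqrt(0.5*0.1) = 0.223607.
sqrt((1-p1)*(1-p2)) = sqrt(0.5*0.9) = 0.67082.
arg = 0.223607 + 0.67082 = 0.894427.
d = 2*arccos(0.894427) = 0.9273

0.9273


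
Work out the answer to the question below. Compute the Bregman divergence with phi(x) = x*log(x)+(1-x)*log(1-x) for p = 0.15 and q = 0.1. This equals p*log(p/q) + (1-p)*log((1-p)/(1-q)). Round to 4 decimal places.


Bregman divergence with negative entropy generator:
D = p*log(p/q) + (1-p)*log((1-p)/(1-q)).
p = 0.15, q = 0.1.
p*log(p/q) = 0.15*log(0.15/0.1) = 0.06082.
(1-p)*log((1-p)/(1-q)) = 0.85*log(0.85/0.9) = -0.048585.
D = 0.06082 + -0.048585 = 0.0122

0.0122


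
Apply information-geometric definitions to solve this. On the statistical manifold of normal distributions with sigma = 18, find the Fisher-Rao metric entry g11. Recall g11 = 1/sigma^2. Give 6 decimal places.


For the 2-parameter normal family, the Fisher metric has:
  g11 = 1/sigma^2, g22 = 2/sigma^2.
sigma = 18, sigma^2 = 324.
g11 = 0.003086

0.003086


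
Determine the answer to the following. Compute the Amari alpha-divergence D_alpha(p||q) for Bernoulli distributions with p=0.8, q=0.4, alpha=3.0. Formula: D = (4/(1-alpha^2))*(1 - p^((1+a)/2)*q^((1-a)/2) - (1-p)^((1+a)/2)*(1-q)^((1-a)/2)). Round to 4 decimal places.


Amari alpha-divergence:
D = (4/(1-alpha^2))*(1 - p^((1+a)/2)*q^((1-a)/2) - (1-p)^((1+a)/2)*(1-q)^((1-a)/2)).
alpha = 3.0, p = 0.8, q = 0.4.
e1 = (1+alpha)/2 = 2.0, e2 = (1-alpha)/2 = -1.0.
t1 = p^e1 * q^e2 = 0.8^2.0 * 0.4^-1.0 = 1.6.
t2 = (1-p)^e1 * (1-q)^e2 = 0.2^2.0 * 0.6^-1.0 = 0.066667.
4/(1-alpha^2) = -0.5.
D = -0.5*(1 - 1.6 - 0.066667) = 0.3333

0.3333


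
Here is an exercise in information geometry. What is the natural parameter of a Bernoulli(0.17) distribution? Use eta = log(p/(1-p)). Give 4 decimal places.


Natural parameter for Bernoulli: eta = log(p/(1-p)).
p = 0.17, 1-p = 0.83.
p/(1-p) = 0.204819.
eta = log(0.204819) = -1.5856

-1.5856


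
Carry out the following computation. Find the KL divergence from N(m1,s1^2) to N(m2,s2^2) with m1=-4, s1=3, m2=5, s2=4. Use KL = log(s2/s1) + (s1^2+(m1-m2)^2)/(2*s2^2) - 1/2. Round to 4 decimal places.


KL divergence between normal distributions:
KL = log(s2/s1) + (s1^2 + (m1-m2)^2)/(2*s2^2) - 1/2.
log(4/3) = 0.287682.
(3^2 + (-4-5)^2)/(2*4^2) = (9 + 81)/32 = 2.8125.
KL = 0.287682 + 2.8125 - 0.5 = 2.6002

2.6002


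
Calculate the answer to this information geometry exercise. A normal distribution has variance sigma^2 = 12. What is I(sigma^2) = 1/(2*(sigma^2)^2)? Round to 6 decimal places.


Fisher information for variance: I(sigma^2) = 1/(2*sigma^4).
sigma^2 = 12, so sigma^4 = 144.
I = 1/(2*144) = 1/288 = 0.003472

0.003472


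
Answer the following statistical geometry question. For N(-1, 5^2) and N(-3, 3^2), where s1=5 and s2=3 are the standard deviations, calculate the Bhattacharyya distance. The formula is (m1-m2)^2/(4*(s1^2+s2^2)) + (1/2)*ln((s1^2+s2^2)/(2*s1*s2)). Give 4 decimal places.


Bhattacharyya distance between two Gaussians:
DB = (m1-m2)^2/(4*(s1^2+s2^2)) + (1/2)*ln((s1^2+s2^2)/(2*s1*s2)).
(m1-m2)^2 = (2)^2 = 4.
s1^2+s2^2 = 25 + 9 = 34.
term1 = 4/136 = 0.029412.
term2 = 0.5*ln(34/30.0) = 0.062582.
DB = 0.029412 + 0.062582 = 0.0920

0.0920


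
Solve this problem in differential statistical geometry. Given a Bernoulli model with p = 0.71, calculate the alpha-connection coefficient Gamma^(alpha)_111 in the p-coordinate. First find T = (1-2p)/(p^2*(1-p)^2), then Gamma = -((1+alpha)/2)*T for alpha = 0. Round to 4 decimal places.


Skewness (Amari-Chentsov) tensor: T = (1-2p)/(p^2*(1-p)^2).
p = 0.71, 1-2p = -0.42, p^2 = 0.5041, (1-p)^2 = 0.0841.
T = -0.42/(0.5041 * 0.0841) = -9.906873.
In the p-coordinate, Gamma^(alpha) = Gamma^(0) - (alpha/2)*T with Gamma^(0) = (1/2)*g'(p) = -T/2,
so Gamma^(alpha) = -((1+alpha)/2)*T.
alpha = 0, -(1+alpha)/2 = -0.5.
Gamma = -0.5 * -9.906873 = 4.9534

4.9534


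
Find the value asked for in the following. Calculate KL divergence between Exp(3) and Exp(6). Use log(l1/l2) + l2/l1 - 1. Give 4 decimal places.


KL divergence for exponential family:
KL = log(l1/l2) + l2/l1 - 1.
log(3/6) = -0.693147.
6/3 = 2.0.
KL = -0.693147 + 2.0 - 1 = 0.3069

0.3069


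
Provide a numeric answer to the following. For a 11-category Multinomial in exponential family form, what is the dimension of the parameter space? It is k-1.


Exponential family dimension calculation:
For Multinomial with k=11 categories, dim = k-1 = 10.

10


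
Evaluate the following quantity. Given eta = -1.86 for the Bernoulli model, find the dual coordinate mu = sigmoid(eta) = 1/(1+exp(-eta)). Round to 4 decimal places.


Dual coordinate (expectation parameter) for Bernoulli:
mu = 1/(1+exp(-eta)).
eta = -1.86.
exp(-eta) = exp(1.86) = 6.423737.
mu = 1/(1+6.423737) = 0.1347

0.1347


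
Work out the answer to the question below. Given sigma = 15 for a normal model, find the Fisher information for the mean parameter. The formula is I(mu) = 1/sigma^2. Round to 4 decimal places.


The Fisher information for the mean of a normal distribution is I(mu) = 1/sigma^2.
sigma = 15, so sigma^2 = 225.
I(mu) = 1/225 = 0.0044

0.0044


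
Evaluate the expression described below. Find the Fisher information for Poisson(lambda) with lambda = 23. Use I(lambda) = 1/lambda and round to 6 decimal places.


Fisher information for Poisson: I(lambda) = 1/lambda.
lambda = 23.
I(lambda) = 1/23 = 0.043478

0.043478


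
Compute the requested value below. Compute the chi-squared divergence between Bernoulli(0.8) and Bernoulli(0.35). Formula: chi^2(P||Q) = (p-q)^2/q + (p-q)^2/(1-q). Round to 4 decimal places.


Chi-squared divergence between Bernoulli distributions:
chi^2 = (p-q)^2/q + (p-q)^2/(1-q).
p = 0.8, q = 0.35, p-q = 0.45.
(p-q)^2 = 0.2025.
term1 = 0.2025/0.35 = 0.578571.
term2 = 0.2025/0.65 = 0.311538.
chi^2 = 0.578571 + 0.311538 = 0.8901

0.8901


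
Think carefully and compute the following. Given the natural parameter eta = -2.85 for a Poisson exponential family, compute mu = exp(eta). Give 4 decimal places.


Expectation parameter for Poisson exponential family:
mu = exp(eta).
eta = -2.85.
mu = exp(-2.85) = 0.0578

0.0578


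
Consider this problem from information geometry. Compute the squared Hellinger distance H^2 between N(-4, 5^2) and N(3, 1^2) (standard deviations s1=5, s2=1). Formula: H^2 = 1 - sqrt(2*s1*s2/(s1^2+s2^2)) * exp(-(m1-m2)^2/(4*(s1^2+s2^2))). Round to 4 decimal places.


Squared Hellinger distance for Gaussians:
H^2 = 1 - sqrt(2*s1*s2/(s1^2+s2^2)) * exp(-(m1-m2)^2/(4*(s1^2+s2^2))).
s1^2 = 25, s2^2 = 1, s1^2+s2^2 = 26.
sqrt(2*5*1/(26)) = 0.620174.
(m1-m2)^2 = (-7)^2 = 49.
exp(-49/(4*26)) = exp(-0.471154) = 0.624282.
H^2 = 1 - 0.620174*0.624282 = 0.6128

0.6128


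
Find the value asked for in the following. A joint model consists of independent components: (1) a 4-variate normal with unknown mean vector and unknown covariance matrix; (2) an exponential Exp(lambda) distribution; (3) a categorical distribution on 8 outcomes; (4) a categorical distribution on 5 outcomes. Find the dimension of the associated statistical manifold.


The dimension of a statistical manifold equals the number of free
(independent) real parameters of the model. For a product of independent
blocks the parameter counts add.
- 4-variate normal: 4 (mean) + 4*5/2 = 10 (symmetric covariance) = 14.
- exponential (lambda): 1.
- categorical on 8 outcomes (probabilities sum to 1): 8-1 = 7.
- categorical on 5 outcomes (probabilities sum to 1): 5-1 = 4.
Total = 14 + 1 + 7 + 4 = 26.
Dimension = 26

26


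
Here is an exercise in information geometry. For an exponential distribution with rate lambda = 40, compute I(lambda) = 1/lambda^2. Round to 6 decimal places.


Fisher information for exponential: I(lambda) = 1/lambda^2.
lambda = 40, lambda^2 = 1600.
I = 1/1600 = 0.000625

0.000625


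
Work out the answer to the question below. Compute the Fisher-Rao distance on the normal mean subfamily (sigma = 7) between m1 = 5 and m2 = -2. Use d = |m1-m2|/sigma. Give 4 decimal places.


On the fixed-variance normal subfamily, geodesic distance = |m1-m2|/sigma.
|5 - -2| = 7.
sigma = 7.
d = 7/7 = 1.0000

1.0000


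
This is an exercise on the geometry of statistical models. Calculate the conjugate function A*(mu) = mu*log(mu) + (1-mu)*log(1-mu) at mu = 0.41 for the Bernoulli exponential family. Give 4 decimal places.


Legendre transform for Bernoulli:
A*(mu) = mu*log(mu) + (1-mu)*log(1-mu).
mu = 0.41, 1-mu = 0.59.
mu*log(mu) = 0.41*log(0.41) = -0.365555.
(1-mu)*log(1-mu) = 0.59*log(0.59) = -0.311303.
A* = -0.365555 + -0.311303 = -0.6769

-0.6769


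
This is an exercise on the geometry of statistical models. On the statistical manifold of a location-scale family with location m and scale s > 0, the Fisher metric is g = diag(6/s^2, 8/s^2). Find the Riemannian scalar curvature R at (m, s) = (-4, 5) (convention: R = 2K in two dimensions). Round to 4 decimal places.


The metric has the form g = (A dm^2 + B ds^2)/s^2 with A = 6, B = 8.
Substitute u = sqrt(A/B)*m: g = B*(du^2 + ds^2)/s^2, i.e. B times the
Poincare upper half-plane metric, which has constant Gaussian curvature -1.
Scaling a 2D metric by a constant c divides the Gaussian curvature by c,
so K = -1/B = -1/(8) = -0.1250 everywhere (the point (m, s) = (-4, 5) is irrelevant:
the curvature is constant).
Scalar curvature in dimension 2: R = 2K = -2/(8) = -0.2500.

-0.2500
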